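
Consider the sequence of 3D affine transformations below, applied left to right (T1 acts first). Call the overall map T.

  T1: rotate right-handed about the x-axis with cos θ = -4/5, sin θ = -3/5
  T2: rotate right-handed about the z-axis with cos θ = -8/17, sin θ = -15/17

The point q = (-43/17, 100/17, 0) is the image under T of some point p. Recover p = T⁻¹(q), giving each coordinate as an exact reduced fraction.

p = (-4, 4, -3)

T1 = [1 0 0 0; 0 -4/5 3/5 0; 0 -3/5 -4/5 0; 0 0 0 1]
T2·T1 = [-8/17 -12/17 9/17 0; -15/17 32/85 -24/85 0; 0 -3/5 -4/5 0; 0 0 0 1]
det M = 1; M⁻¹ = [-8/17 -15/17 0 0; -12/17 32/85 -3/5 0; 9/17 -24/85 -4/5 0; 0 0 0 1]
M⁻¹ · (-43/17, 100/17, 0)ᵀ = (-4, 4, -3)ᵀ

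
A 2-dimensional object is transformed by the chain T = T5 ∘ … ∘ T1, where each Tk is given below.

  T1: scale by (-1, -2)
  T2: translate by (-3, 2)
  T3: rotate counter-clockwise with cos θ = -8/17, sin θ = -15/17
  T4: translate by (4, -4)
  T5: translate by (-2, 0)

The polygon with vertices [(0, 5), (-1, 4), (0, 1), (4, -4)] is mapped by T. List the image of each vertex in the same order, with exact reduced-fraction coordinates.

image vertices: (-62/17, 41/17), (-40/17, 10/17), (58/17, -23/17), (240/17, -43/17)

T1 scale by (-1, -2): (0, 5) → (0, -10); (-1, 4) → (1, -8); (0, 1) → (0, -2); (4, -4) → (-4, 8)
T2 translate by (-3, 2): (0, -10) → (-3, -8); (1, -8) → (-2, -6); (0, -2) → (-3, 0); (-4, 8) → (-7, 10)
T3 rotate counter-clockwise with cos θ = -8/17, sin θ = -15/17: (-3, -8) → (-96/17, 109/17); (-2, -6) → (-74/17, 78/17); (-3, 0) → (24/17, 45/17); (-7, 10) → (206/17, 25/17)
T4 translate by (4, -4): (-96/17, 109/17) → (-28/17, 41/17); (-74/17, 78/17) → (-6/17, 10/17); (24/17, 45/17) → (92/17, -23/17); (206/17, 25/17) → (274/17, -43/17)
T5 translate by (-2, 0): (-28/17, 41/17) → (-62/17, 41/17); (-6/17, 10/17) → (-40/17, 10/17); (92/17, -23/17) → (58/17, -23/17); (274/17, -43/17) → (240/17, -43/17)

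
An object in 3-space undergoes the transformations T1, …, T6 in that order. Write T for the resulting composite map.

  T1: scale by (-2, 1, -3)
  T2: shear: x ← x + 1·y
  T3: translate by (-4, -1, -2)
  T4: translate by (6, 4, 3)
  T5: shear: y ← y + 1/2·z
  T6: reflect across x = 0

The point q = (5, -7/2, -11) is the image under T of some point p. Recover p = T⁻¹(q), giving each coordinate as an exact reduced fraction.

p = (3, -1, 4)

T1 = [-2 0 0 0; 0 1 0 0; 0 0 -3 0; 0 0 0 1]
T2·T1 = [-2 1 0 0; 0 1 0 0; 0 0 -3 0; 0 0 0 1]
T3·…·T1 = [-2 1 0 -4; 0 1 0 -1; 0 0 -3 -2; 0 0 0 1]
T4·…·T1 = [-2 1 0 2; 0 1 0 3; 0 0 -3 1; 0 0 0 1]
T5·…·T1 = [-2 1 0 2; 0 1 -3/2 7/2; 0 0 -3 1; 0 0 0 1]
T6·…·T1 = [2 -1 0 -2; 0 1 -3/2 7/2; 0 0 -3 1; 0 0 0 1]
det M = -6; M⁻¹ = [1/2 1/2 -1/4 -1/2; 0 1 -1/2 -3; 0 0 -1/3 1/3; 0 0 0 1]
M⁻¹ · (5, -7/2, -11)ᵀ = (3, -1, 4)ᵀ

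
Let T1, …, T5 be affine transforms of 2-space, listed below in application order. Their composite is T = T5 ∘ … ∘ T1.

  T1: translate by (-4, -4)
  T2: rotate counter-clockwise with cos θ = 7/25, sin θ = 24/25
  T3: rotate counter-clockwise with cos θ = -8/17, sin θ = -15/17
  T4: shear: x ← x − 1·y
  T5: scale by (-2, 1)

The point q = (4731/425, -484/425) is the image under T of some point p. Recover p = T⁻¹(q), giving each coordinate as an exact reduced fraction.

p = (0, -3/2)

T1 = [1 0 -4; 0 1 -4; 0 0 1]
T2·T1 = [7/25 -24/25 68/25; 24/25 7/25 -124/25; 0 0 1]
T3·…·T1 = [304/425 297/425 -2404/425; -297/425 304/425 -28/425; 0 0 1]
T4·…·T1 = [601/425 -7/425 -2376/425; -297/425 304/425 -28/425; 0 0 1]
T5·…·T1 = [-1202/425 14/425 4752/425; -297/425 304/425 -28/425; 0 0 1]
det M = -2; M⁻¹ = [-152/425 7/425 4; -297/850 601/425 4; 0 0 1]
M⁻¹ · (4731/425, -484/425)ᵀ = (0, -3/2)ᵀ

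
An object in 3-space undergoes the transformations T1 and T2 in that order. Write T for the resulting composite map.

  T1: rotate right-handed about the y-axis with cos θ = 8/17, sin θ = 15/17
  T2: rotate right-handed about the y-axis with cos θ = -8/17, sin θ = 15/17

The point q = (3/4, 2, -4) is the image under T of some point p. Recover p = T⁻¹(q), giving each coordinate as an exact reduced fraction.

p = (-3/4, 2, 4)

T1 = [8/17 0 15/17 0; 0 1 0 0; -15/17 0 8/17 0; 0 0 0 1]
T2·T1 = [-1 0 0 0; 0 1 0 0; 0 0 -1 0; 0 0 0 1]
det M = 1; M⁻¹ = [-1 0 0 0; 0 1 0 0; 0 0 -1 0; 0 0 0 1]
M⁻¹ · (3/4, 2, -4)ᵀ = (-3/4, 2, 4)ᵀ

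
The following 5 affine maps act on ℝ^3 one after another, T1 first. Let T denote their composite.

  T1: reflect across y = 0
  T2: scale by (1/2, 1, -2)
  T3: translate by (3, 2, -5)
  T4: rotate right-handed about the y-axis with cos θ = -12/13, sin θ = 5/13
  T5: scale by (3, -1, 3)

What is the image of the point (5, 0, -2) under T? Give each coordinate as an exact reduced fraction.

T1 reflect across y = 0: (5, 0, -2) → (5, 0, -2)
T2 scale by (1/2, 1, -2): (5, 0, -2) → (5/2, 0, 4)
T3 translate by (3, 2, -5): (5/2, 0, 4) → (11/2, 2, -1)
T4 rotate right-handed about the y-axis with cos θ = -12/13, sin θ = 5/13: (11/2, 2, -1) → (-71/13, 2, -31/26)
T5 scale by (3, -1, 3): (-71/13, 2, -31/26) → (-213/13, -2, -93/26)

T(p) = (-213/13, -2, -93/26)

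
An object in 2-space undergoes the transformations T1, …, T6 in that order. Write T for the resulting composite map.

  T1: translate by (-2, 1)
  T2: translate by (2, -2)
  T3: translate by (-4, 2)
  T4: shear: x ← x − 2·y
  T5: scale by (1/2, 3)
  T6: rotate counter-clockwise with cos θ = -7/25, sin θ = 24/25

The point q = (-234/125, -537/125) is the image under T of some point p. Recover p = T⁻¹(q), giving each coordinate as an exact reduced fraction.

p = (-6/5, 0)

T1 = [1 0 -2; 0 1 1; 0 0 1]
T2·T1 = [1 0 0; 0 1 -1; 0 0 1]
T3·…·T1 = [1 0 -4; 0 1 1; 0 0 1]
T4·…·T1 = [1 -2 -6; 0 1 1; 0 0 1]
T5·…·T1 = [1/2 -1 -3; 0 3 3; 0 0 1]
T6·…·T1 = [-7/50 -13/5 -51/25; 12/25 -9/5 -93/25; 0 0 1]
det M = 3/2; M⁻¹ = [-6/5 26/15 4; -8/25 -7/75 -1; 0 0 1]
M⁻¹ · (-234/125, -537/125)ᵀ = (-6/5, 0)ᵀ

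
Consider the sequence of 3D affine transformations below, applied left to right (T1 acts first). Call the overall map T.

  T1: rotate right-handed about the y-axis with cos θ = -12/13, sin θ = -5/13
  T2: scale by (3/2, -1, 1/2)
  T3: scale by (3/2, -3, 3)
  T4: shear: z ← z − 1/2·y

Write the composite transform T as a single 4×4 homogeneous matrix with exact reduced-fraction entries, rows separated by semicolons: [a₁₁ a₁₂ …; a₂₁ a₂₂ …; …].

T = [-27/13 0 -45/52 0; 0 3 0 0; 15/26 -3/2 -18/13 0; 0 0 0 1]

T1 = [-12/13 0 -5/13 0; 0 1 0 0; 5/13 0 -12/13 0; 0 0 0 1]
T2·T1 = [-18/13 0 -15/26 0; 0 -1 0 0; 5/26 0 -6/13 0; 0 0 0 1]
T3·…·T1 = [-27/13 0 -45/52 0; 0 3 0 0; 15/26 0 -18/13 0; 0 0 0 1]
T4·…·T1 = [-27/13 0 -45/52 0; 0 3 0 0; 15/26 -3/2 -18/13 0; 0 0 0 1]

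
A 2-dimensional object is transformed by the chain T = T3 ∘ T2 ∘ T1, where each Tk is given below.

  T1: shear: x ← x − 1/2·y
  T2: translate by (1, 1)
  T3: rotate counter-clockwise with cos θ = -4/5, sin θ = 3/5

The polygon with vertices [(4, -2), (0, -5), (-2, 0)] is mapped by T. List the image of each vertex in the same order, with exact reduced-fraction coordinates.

image vertices: (-21/5, 22/5), (-2/5, 53/10), (1/5, -7/5)

T1 shear: x ← x − 1/2·y: (4, -2) → (5, -2); (0, -5) → (5/2, -5); (-2, 0) → (-2, 0)
T2 translate by (1, 1): (5, -2) → (6, -1); (5/2, -5) → (7/2, -4); (-2, 0) → (-1, 1)
T3 rotate counter-clockwise with cos θ = -4/5, sin θ = 3/5: (6, -1) → (-21/5, 22/5); (7/2, -4) → (-2/5, 53/10); (-1, 1) → (1/5, -7/5)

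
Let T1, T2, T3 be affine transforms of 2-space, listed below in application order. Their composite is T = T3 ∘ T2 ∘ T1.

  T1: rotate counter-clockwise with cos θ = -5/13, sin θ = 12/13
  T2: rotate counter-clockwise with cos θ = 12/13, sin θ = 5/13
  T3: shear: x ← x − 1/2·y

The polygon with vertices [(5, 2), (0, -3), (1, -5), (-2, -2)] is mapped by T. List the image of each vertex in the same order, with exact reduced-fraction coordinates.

image vertices: (-2031/338, 355/169), (177/169, 360/169), (231/338, 719/169), (477/169, 2/169)

T1 rotate counter-clockwise with cos θ = -5/13, sin θ = 12/13: (5, 2) → (-49/13, 50/13); (0, -3) → (36/13, 15/13); (1, -5) → (55/13, 37/13); (-2, -2) → (34/13, -14/13)
T2 rotate counter-clockwise with cos θ = 12/13, sin θ = 5/13: (-49/13, 50/13) → (-838/169, 355/169); (36/13, 15/13) → (357/169, 360/169); (55/13, 37/13) → (475/169, 719/169); (34/13, -14/13) → (478/169, 2/169)
T3 shear: x ← x − 1/2·y: (-838/169, 355/169) → (-2031/338, 355/169); (357/169, 360/169) → (177/169, 360/169); (475/169, 719/169) → (231/338, 719/169); (478/169, 2/169) → (477/169, 2/169)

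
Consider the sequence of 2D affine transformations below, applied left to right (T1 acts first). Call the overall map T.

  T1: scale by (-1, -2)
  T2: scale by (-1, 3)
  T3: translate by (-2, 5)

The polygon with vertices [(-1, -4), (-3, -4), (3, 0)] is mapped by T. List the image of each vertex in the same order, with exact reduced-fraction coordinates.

image vertices: (-3, 29), (-5, 29), (1, 5)

T1 scale by (-1, -2): (-1, -4) → (1, 8); (-3, -4) → (3, 8); (3, 0) → (-3, 0)
T2 scale by (-1, 3): (1, 8) → (-1, 24); (3, 8) → (-3, 24); (-3, 0) → (3, 0)
T3 translate by (-2, 5): (-1, 24) → (-3, 29); (-3, 24) → (-5, 29); (3, 0) → (1, 5)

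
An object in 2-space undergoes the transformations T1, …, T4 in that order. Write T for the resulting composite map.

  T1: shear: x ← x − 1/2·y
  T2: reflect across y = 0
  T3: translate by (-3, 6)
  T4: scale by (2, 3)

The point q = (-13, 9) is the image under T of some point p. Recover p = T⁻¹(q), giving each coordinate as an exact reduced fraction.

T1 = [1 -1/2 0; 0 1 0; 0 0 1]
T2·T1 = [1 -1/2 0; 0 -1 0; 0 0 1]
T3·…·T1 = [1 -1/2 -3; 0 -1 6; 0 0 1]
T4·…·T1 = [2 -1 -6; 0 -3 18; 0 0 1]
det M = -6; M⁻¹ = [1/2 -1/6 6; 0 -1/3 6; 0 0 1]
M⁻¹ · (-13, 9)ᵀ = (-2, 3)ᵀ

p = (-2, 3)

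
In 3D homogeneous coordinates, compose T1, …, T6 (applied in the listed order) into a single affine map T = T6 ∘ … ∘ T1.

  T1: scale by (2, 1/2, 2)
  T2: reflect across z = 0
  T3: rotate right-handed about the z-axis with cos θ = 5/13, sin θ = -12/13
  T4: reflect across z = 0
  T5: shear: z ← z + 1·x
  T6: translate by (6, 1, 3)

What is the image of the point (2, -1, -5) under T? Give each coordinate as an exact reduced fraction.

T1 scale by (2, 1/2, 2): (2, -1, -5) → (4, -1/2, -10)
T2 reflect across z = 0: (4, -1/2, -10) → (4, -1/2, 10)
T3 rotate right-handed about the z-axis with cos θ = 5/13, sin θ = -12/13: (4, -1/2, 10) → (14/13, -101/26, 10)
T4 reflect across z = 0: (14/13, -101/26, 10) → (14/13, -101/26, -10)
T5 shear: z ← z + 1·x: (14/13, -101/26, -10) → (14/13, -101/26, -116/13)
T6 translate by (6, 1, 3): (14/13, -101/26, -116/13) → (92/13, -75/26, -77/13)

T(p) = (92/13, -75/26, -77/13)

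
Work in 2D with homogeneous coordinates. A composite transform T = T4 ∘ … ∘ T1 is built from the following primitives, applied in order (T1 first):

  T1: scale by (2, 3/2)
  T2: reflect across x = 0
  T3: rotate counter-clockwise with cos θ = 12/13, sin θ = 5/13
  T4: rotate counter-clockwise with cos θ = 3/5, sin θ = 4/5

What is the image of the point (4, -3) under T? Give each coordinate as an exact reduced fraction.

T(p) = (311/130, -576/65)

T1 scale by (2, 3/2): (4, -3) → (8, -9/2)
T2 reflect across x = 0: (8, -9/2) → (-8, -9/2)
T3 rotate counter-clockwise with cos θ = 12/13, sin θ = 5/13: (-8, -9/2) → (-147/26, -94/13)
T4 rotate counter-clockwise with cos θ = 3/5, sin θ = 4/5: (-147/26, -94/13) → (311/130, -576/65)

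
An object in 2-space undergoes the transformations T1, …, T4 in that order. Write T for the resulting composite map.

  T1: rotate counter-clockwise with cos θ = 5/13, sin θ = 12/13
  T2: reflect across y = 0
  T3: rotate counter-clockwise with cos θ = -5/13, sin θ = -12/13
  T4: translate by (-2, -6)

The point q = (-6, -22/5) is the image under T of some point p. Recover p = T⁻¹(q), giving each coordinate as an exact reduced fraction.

p = (4, 8/5)

T1 = [5/13 -12/13 0; 12/13 5/13 0; 0 0 1]
T2·T1 = [5/13 -12/13 0; -12/13 -5/13 0; 0 0 1]
T3·…·T1 = [-1 0 0; 0 1 0; 0 0 1]
T4·…·T1 = [-1 0 -2; 0 1 -6; 0 0 1]
det M = -1; M⁻¹ = [-1 0 -2; 0 1 6; 0 0 1]
M⁻¹ · (-6, -22/5)ᵀ = (4, 8/5)ᵀ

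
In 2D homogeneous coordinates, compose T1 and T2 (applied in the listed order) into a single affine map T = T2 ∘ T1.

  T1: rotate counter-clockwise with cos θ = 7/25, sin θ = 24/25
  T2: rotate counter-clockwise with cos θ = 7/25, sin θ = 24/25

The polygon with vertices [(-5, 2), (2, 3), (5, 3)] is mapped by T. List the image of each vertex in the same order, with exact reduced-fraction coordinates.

image vertices: (1963/625, -2734/625), (-2062/625, -909/625), (-3643/625, 99/625)

T1 rotate counter-clockwise with cos θ = 7/25, sin θ = 24/25: (-5, 2) → (-83/25, -106/25); (2, 3) → (-58/25, 69/25); (5, 3) → (-37/25, 141/25)
T2 rotate counter-clockwise with cos θ = 7/25, sin θ = 24/25: (-83/25, -106/25) → (1963/625, -2734/625); (-58/25, 69/25) → (-2062/625, -909/625); (-37/25, 141/25) → (-3643/625, 99/625)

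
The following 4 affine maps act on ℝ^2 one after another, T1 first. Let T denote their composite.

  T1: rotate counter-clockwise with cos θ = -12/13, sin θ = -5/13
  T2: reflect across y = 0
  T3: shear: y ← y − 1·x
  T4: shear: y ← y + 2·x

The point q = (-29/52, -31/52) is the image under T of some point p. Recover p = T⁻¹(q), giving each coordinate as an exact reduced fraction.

p = (1/2, -1/4)

T1 = [-12/13 5/13 0; -5/13 -12/13 0; 0 0 1]
T2·T1 = [-12/13 5/13 0; 5/13 12/13 0; 0 0 1]
T3·…·T1 = [-12/13 5/13 0; 17/13 7/13 0; 0 0 1]
T4·…·T1 = [-12/13 5/13 0; -7/13 17/13 0; 0 0 1]
det M = -1; M⁻¹ = [-17/13 5/13 0; -7/13 12/13 0; 0 0 1]
M⁻¹ · (-29/52, -31/52)ᵀ = (1/2, -1/4)ᵀ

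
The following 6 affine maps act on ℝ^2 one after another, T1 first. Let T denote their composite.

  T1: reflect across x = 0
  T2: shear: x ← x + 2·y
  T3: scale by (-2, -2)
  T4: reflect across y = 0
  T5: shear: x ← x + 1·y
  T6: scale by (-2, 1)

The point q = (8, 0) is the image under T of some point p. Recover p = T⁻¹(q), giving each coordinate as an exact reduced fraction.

T1 = [-1 0 0; 0 1 0; 0 0 1]
T2·T1 = [-1 2 0; 0 1 0; 0 0 1]
T3·…·T1 = [2 -4 0; 0 -2 0; 0 0 1]
T4·…·T1 = [2 -4 0; 0 2 0; 0 0 1]
T5·…·T1 = [2 -2 0; 0 2 0; 0 0 1]
T6·…·T1 = [-4 4 0; 0 2 0; 0 0 1]
det M = -8; M⁻¹ = [-1/4 1/2 0; 0 1/2 0; 0 0 1]
M⁻¹ · (8, 0)ᵀ = (-2, 0)ᵀ

p = (-2, 0)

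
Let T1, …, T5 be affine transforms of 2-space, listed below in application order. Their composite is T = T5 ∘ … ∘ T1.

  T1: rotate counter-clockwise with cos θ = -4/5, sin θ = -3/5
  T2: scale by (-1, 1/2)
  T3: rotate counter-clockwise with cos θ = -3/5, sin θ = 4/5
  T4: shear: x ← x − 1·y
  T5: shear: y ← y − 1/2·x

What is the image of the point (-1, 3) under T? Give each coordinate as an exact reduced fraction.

T(p) = (191/50, -69/20)

T1 rotate counter-clockwise with cos θ = -4/5, sin θ = -3/5: (-1, 3) → (13/5, -9/5)
T2 scale by (-1, 1/2): (13/5, -9/5) → (-13/5, -9/10)
T3 rotate counter-clockwise with cos θ = -3/5, sin θ = 4/5: (-13/5, -9/10) → (57/25, -77/50)
T4 shear: x ← x − 1·y: (57/25, -77/50) → (191/50, -77/50)
T5 shear: y ← y − 1/2·x: (191/50, -77/50) → (191/50, -69/20)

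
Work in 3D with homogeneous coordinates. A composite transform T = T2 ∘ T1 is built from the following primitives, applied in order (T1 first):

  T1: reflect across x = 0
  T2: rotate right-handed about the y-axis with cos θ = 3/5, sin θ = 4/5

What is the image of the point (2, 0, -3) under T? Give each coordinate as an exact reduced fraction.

T(p) = (-18/5, 0, -1/5)

T1 reflect across x = 0: (2, 0, -3) → (-2, 0, -3)
T2 rotate right-handed about the y-axis with cos θ = 3/5, sin θ = 4/5: (-2, 0, -3) → (-18/5, 0, -1/5)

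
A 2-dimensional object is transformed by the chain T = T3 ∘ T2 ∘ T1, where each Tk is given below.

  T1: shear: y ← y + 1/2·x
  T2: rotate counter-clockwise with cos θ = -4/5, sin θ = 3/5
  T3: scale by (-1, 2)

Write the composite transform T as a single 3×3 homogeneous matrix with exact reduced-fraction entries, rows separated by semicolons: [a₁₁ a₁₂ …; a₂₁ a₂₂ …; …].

T = [11/10 3/5 0; 2/5 -8/5 0; 0 0 1]

T1 = [1 0 0; 1/2 1 0; 0 0 1]
T2·T1 = [-11/10 -3/5 0; 1/5 -4/5 0; 0 0 1]
T3·…·T1 = [11/10 3/5 0; 2/5 -8/5 0; 0 0 1]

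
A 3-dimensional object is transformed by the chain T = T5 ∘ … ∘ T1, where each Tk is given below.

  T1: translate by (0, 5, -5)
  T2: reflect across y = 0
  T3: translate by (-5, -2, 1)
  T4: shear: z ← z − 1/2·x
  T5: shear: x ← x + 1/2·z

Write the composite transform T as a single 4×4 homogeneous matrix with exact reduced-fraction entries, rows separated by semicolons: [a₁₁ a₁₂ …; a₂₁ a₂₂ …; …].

T1 = [1 0 0 0; 0 1 0 5; 0 0 1 -5; 0 0 0 1]
T2·T1 = [1 0 0 0; 0 -1 0 -5; 0 0 1 -5; 0 0 0 1]
T3·…·T1 = [1 0 0 -5; 0 -1 0 -7; 0 0 1 -4; 0 0 0 1]
T4·…·T1 = [1 0 0 -5; 0 -1 0 -7; -1/2 0 1 -3/2; 0 0 0 1]
T5·…·T1 = [3/4 0 1/2 -23/4; 0 -1 0 -7; -1/2 0 1 -3/2; 0 0 0 1]

T = [3/4 0 1/2 -23/4; 0 -1 0 -7; -1/2 0 1 -3/2; 0 0 0 1]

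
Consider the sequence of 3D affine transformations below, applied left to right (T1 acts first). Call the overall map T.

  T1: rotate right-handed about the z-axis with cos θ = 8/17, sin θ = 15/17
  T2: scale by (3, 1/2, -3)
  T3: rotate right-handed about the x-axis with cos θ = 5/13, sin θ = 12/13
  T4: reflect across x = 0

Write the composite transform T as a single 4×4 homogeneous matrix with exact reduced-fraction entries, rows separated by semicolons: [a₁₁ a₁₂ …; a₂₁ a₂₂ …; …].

T = [-24/17 45/17 0 0; 75/442 20/221 36/13 0; 90/221 48/221 -15/13 0; 0 0 0 1]

T1 = [8/17 -15/17 0 0; 15/17 8/17 0 0; 0 0 1 0; 0 0 0 1]
T2·T1 = [24/17 -45/17 0 0; 15/34 4/17 0 0; 0 0 -3 0; 0 0 0 1]
T3·…·T1 = [24/17 -45/17 0 0; 75/442 20/221 36/13 0; 90/221 48/221 -15/13 0; 0 0 0 1]
T4·…·T1 = [-24/17 45/17 0 0; 75/442 20/221 36/13 0; 90/221 48/221 -15/13 0; 0 0 0 1]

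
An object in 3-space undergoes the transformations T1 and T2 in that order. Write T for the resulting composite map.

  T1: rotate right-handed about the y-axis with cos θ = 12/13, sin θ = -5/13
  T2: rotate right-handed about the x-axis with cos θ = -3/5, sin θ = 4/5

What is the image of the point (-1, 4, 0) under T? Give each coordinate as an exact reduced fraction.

T(p) = (-12/13, -136/65, 223/65)

T1 rotate right-handed about the y-axis with cos θ = 12/13, sin θ = -5/13: (-1, 4, 0) → (-12/13, 4, -5/13)
T2 rotate right-handed about the x-axis with cos θ = -3/5, sin θ = 4/5: (-12/13, 4, -5/13) → (-12/13, -136/65, 223/65)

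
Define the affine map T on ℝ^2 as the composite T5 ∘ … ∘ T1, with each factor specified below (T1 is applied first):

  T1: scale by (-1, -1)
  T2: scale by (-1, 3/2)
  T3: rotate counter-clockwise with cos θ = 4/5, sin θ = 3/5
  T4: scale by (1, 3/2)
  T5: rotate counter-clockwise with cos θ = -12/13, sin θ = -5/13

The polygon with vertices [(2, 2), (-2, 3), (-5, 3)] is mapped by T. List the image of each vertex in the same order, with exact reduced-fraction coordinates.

T1 scale by (-1, -1): (2, 2) → (-2, -2); (-2, 3) → (2, -3); (-5, 3) → (5, -3)
T2 scale by (-1, 3/2): (-2, -2) → (2, -3); (2, -3) → (-2, -9/2); (5, -3) → (-5, -9/2)
T3 rotate counter-clockwise with cos θ = 4/5, sin θ = 3/5: (2, -3) → (17/5, -6/5); (-2, -9/2) → (11/10, -24/5); (-5, -9/2) → (-13/10, -33/5)
T4 scale by (1, 3/2): (17/5, -6/5) → (17/5, -9/5); (11/10, -24/5) → (11/10, -36/5); (-13/10, -33/5) → (-13/10, -99/10)
T5 rotate counter-clockwise with cos θ = -12/13, sin θ = -5/13: (17/5, -9/5) → (-249/65, 23/65); (11/10, -36/5) → (-246/65, 809/130); (-13/10, -99/10) → (-339/130, 1253/130)

image vertices: (-249/65, 23/65), (-246/65, 809/130), (-339/130, 1253/130)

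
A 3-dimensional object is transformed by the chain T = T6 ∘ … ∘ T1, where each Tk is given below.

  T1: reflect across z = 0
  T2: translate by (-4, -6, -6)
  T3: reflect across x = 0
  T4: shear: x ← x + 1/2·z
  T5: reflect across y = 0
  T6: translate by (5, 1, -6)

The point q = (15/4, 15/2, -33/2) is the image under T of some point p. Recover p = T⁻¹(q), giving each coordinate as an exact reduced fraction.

T1 = [1 0 0 0; 0 1 0 0; 0 0 -1 0; 0 0 0 1]
T2·T1 = [1 0 0 -4; 0 1 0 -6; 0 0 -1 -6; 0 0 0 1]
T3·…·T1 = [-1 0 0 4; 0 1 0 -6; 0 0 -1 -6; 0 0 0 1]
T4·…·T1 = [-1 0 -1/2 1; 0 1 0 -6; 0 0 -1 -6; 0 0 0 1]
T5·…·T1 = [-1 0 -1/2 1; 0 -1 0 6; 0 0 -1 -6; 0 0 0 1]
T6·…·T1 = [-1 0 -1/2 6; 0 -1 0 7; 0 0 -1 -12; 0 0 0 1]
det M = -1; M⁻¹ = [-1 0 1/2 12; 0 -1 0 7; 0 0 -1 -12; 0 0 0 1]
M⁻¹ · (15/4, 15/2, -33/2)ᵀ = (0, -1/2, 9/2)ᵀ

p = (0, -1/2, 9/2)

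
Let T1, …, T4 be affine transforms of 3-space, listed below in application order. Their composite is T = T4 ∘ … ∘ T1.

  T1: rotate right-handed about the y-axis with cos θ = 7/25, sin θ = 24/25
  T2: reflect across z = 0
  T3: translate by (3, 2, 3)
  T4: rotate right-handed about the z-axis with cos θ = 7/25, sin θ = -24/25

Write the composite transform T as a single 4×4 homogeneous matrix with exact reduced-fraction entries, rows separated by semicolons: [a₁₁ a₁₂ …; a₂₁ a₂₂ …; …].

T = [49/625 24/25 168/625 69/25; -168/625 7/25 -576/625 -58/25; 24/25 0 -7/25 3; 0 0 0 1]

T1 = [7/25 0 24/25 0; 0 1 0 0; -24/25 0 7/25 0; 0 0 0 1]
T2·T1 = [7/25 0 24/25 0; 0 1 0 0; 24/25 0 -7/25 0; 0 0 0 1]
T3·…·T1 = [7/25 0 24/25 3; 0 1 0 2; 24/25 0 -7/25 3; 0 0 0 1]
T4·…·T1 = [49/625 24/25 168/625 69/25; -168/625 7/25 -576/625 -58/25; 24/25 0 -7/25 3; 0 0 0 1]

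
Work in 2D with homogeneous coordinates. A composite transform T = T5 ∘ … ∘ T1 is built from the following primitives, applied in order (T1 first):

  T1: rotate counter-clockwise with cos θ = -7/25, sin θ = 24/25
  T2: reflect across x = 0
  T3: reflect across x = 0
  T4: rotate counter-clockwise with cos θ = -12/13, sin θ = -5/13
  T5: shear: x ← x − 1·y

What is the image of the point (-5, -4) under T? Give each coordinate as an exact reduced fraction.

T1 rotate counter-clockwise with cos θ = -7/25, sin θ = 24/25: (-5, -4) → (131/25, -92/25)
T2 reflect across x = 0: (131/25, -92/25) → (-131/25, -92/25)
T3 reflect across x = 0: (-131/25, -92/25) → (131/25, -92/25)
T4 rotate counter-clockwise with cos θ = -12/13, sin θ = -5/13: (131/25, -92/25) → (-2032/325, 449/325)
T5 shear: x ← x − 1·y: (-2032/325, 449/325) → (-2481/325, 449/325)

T(p) = (-2481/325, 449/325)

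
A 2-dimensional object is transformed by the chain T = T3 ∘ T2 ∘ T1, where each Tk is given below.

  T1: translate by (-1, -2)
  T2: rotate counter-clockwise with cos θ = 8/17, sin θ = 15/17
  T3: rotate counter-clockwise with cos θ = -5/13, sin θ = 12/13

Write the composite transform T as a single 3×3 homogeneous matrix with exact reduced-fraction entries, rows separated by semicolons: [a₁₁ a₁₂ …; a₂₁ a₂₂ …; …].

T1 = [1 0 -1; 0 1 -2; 0 0 1]
T2·T1 = [8/17 -15/17 22/17; 15/17 8/17 -31/17; 0 0 1]
T3·…·T1 = [-220/221 -21/221 262/221; 21/221 -220/221 419/221; 0 0 1]

T = [-220/221 -21/221 262/221; 21/221 -220/221 419/221; 0 0 1]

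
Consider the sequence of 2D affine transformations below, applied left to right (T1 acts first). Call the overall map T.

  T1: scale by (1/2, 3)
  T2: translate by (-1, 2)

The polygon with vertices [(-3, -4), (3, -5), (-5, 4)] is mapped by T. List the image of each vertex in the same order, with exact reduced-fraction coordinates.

image vertices: (-5/2, -10), (1/2, -13), (-7/2, 14)

T1 scale by (1/2, 3): (-3, -4) → (-3/2, -12); (3, -5) → (3/2, -15); (-5, 4) → (-5/2, 12)
T2 translate by (-1, 2): (-3/2, -12) → (-5/2, -10); (3/2, -15) → (1/2, -13); (-5/2, 12) → (-7/2, 14)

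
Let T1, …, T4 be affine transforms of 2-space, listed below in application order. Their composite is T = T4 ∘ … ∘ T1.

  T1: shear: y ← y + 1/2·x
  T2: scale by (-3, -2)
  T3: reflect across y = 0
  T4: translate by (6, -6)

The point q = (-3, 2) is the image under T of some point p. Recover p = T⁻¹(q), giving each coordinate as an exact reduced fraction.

p = (3, 5/2)

T1 = [1 0 0; 1/2 1 0; 0 0 1]
T2·T1 = [-3 0 0; -1 -2 0; 0 0 1]
T3·…·T1 = [-3 0 0; 1 2 0; 0 0 1]
T4·…·T1 = [-3 0 6; 1 2 -6; 0 0 1]
det M = -6; M⁻¹ = [-1/3 0 2; 1/6 1/2 2; 0 0 1]
M⁻¹ · (-3, 2)ᵀ = (3, 5/2)ᵀ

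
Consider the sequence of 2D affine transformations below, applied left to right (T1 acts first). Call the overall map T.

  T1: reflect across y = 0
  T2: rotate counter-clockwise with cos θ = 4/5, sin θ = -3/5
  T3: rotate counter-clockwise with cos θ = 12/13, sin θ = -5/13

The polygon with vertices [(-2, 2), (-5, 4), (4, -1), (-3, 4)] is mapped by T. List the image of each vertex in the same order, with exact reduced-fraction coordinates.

T1 reflect across y = 0: (-2, 2) → (-2, -2); (-5, 4) → (-5, -4); (4, -1) → (4, 1); (-3, 4) → (-3, -4)
T2 rotate counter-clockwise with cos θ = 4/5, sin θ = -3/5: (-2, -2) → (-14/5, -2/5); (-5, -4) → (-32/5, -1/5); (4, 1) → (19/5, -8/5); (-3, -4) → (-24/5, -7/5)
T3 rotate counter-clockwise with cos θ = 12/13, sin θ = -5/13: (-14/5, -2/5) → (-178/65, 46/65); (-32/5, -1/5) → (-389/65, 148/65); (19/5, -8/5) → (188/65, -191/65); (-24/5, -7/5) → (-323/65, 36/65)

image vertices: (-178/65, 46/65), (-389/65, 148/65), (188/65, -191/65), (-323/65, 36/65)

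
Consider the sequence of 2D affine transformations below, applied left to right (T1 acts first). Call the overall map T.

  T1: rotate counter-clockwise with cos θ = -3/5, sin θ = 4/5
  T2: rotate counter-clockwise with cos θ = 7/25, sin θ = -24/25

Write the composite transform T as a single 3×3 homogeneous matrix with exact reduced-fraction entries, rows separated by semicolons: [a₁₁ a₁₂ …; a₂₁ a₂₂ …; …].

T1 = [-3/5 -4/5 0; 4/5 -3/5 0; 0 0 1]
T2·T1 = [3/5 -4/5 0; 4/5 3/5 0; 0 0 1]

T = [3/5 -4/5 0; 4/5 3/5 0; 0 0 1]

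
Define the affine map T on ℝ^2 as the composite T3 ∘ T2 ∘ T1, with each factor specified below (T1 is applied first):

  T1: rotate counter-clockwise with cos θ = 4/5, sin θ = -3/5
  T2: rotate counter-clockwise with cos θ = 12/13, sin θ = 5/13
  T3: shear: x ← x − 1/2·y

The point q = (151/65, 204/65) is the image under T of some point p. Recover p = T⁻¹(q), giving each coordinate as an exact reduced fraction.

T1 = [4/5 3/5 0; -3/5 4/5 0; 0 0 1]
T2·T1 = [63/65 16/65 0; -16/65 63/65 0; 0 0 1]
T3·…·T1 = [71/65 -31/130 0; -16/65 63/65 0; 0 0 1]
det M = 1; M⁻¹ = [63/65 31/130 0; 16/65 71/65 0; 0 0 1]
M⁻¹ · (151/65, 204/65)ᵀ = (3, 4)ᵀ

p = (3, 4)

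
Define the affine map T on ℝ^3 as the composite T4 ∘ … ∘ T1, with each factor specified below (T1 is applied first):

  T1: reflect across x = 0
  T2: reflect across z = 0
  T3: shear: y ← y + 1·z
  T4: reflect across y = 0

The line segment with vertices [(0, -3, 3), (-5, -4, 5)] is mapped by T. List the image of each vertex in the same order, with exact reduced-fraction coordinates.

image vertices: (0, 6, -3), (5, 9, -5)

T1 reflect across x = 0: (0, -3, 3) → (0, -3, 3); (-5, -4, 5) → (5, -4, 5)
T2 reflect across z = 0: (0, -3, 3) → (0, -3, -3); (5, -4, 5) → (5, -4, -5)
T3 shear: y ← y + 1·z: (0, -3, -3) → (0, -6, -3); (5, -4, -5) → (5, -9, -5)
T4 reflect across y = 0: (0, -6, -3) → (0, 6, -3); (5, -9, -5) → (5, 9, -5)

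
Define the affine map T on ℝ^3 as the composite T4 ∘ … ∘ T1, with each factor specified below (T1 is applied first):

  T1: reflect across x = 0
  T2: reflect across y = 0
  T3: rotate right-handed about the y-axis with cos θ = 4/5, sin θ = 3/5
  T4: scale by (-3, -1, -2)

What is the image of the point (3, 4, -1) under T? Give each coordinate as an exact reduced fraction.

T1 reflect across x = 0: (3, 4, -1) → (-3, 4, -1)
T2 reflect across y = 0: (-3, 4, -1) → (-3, -4, -1)
T3 rotate right-handed about the y-axis with cos θ = 4/5, sin θ = 3/5: (-3, -4, -1) → (-3, -4, 1)
T4 scale by (-3, -1, -2): (-3, -4, 1) → (9, 4, -2)

T(p) = (9, 4, -2)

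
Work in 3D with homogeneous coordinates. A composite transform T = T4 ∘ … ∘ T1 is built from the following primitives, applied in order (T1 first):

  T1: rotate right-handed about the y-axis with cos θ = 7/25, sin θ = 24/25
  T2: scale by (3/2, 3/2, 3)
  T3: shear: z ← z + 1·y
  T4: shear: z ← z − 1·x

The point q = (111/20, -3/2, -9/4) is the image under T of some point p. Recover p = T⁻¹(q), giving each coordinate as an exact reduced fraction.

T1 = [7/25 0 24/25 0; 0 1 0 0; -24/25 0 7/25 0; 0 0 0 1]
T2·T1 = [21/50 0 36/25 0; 0 3/2 0 0; -72/25 0 21/25 0; 0 0 0 1]
T3·…·T1 = [21/50 0 36/25 0; 0 3/2 0 0; -72/25 3/2 21/25 0; 0 0 0 1]
T4·…·T1 = [21/50 0 36/25 0; 0 3/2 0 0; -33/10 3/2 -3/5 0; 0 0 0 1]
det M = 27/4; M⁻¹ = [-2/15 8/25 -8/25 0; 0 2/3 0 0; 11/15 -7/75 7/75 0; 0 0 0 1]
M⁻¹ · (111/20, -3/2, -9/4)ᵀ = (-1/2, -1, 4)ᵀ

p = (-1/2, -1, 4)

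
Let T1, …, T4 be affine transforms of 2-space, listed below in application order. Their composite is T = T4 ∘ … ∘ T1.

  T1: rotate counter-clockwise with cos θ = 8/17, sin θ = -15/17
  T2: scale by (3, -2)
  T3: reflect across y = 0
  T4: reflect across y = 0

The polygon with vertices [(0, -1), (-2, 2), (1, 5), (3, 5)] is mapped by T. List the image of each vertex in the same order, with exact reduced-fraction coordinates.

T1 rotate counter-clockwise with cos θ = 8/17, sin θ = -15/17: (0, -1) → (-15/17, -8/17); (-2, 2) → (14/17, 46/17); (1, 5) → (83/17, 25/17); (3, 5) → (99/17, -5/17)
T2 scale by (3, -2): (-15/17, -8/17) → (-45/17, 16/17); (14/17, 46/17) → (42/17, -92/17); (83/17, 25/17) → (249/17, -50/17); (99/17, -5/17) → (297/17, 10/17)
T3 reflect across y = 0: (-45/17, 16/17) → (-45/17, -16/17); (42/17, -92/17) → (42/17, 92/17); (249/17, -50/17) → (249/17, 50/17); (297/17, 10/17) → (297/17, -10/17)
T4 reflect across y = 0: (-45/17, -16/17) → (-45/17, 16/17); (42/17, 92/17) → (42/17, -92/17); (249/17, 50/17) → (249/17, -50/17); (297/17, -10/17) → (297/17, 10/17)

image vertices: (-45/17, 16/17), (42/17, -92/17), (249/17, -50/17), (297/17, 10/17)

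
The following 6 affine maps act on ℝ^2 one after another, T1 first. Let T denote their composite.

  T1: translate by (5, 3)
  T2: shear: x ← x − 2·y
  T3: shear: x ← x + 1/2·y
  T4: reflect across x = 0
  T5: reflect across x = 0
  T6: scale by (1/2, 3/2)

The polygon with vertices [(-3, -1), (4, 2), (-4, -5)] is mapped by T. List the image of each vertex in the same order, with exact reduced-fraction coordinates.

T1 translate by (5, 3): (-3, -1) → (2, 2); (4, 2) → (9, 5); (-4, -5) → (1, -2)
T2 shear: x ← x − 2·y: (2, 2) → (-2, 2); (9, 5) → (-1, 5); (1, -2) → (5, -2)
T3 shear: x ← x + 1/2·y: (-2, 2) → (-1, 2); (-1, 5) → (3/2, 5); (5, -2) → (4, -2)
T4 reflect across x = 0: (-1, 2) → (1, 2); (3/2, 5) → (-3/2, 5); (4, -2) → (-4, -2)
T5 reflect across x = 0: (1, 2) → (-1, 2); (-3/2, 5) → (3/2, 5); (-4, -2) → (4, -2)
T6 scale by (1/2, 3/2): (-1, 2) → (-1/2, 3); (3/2, 5) → (3/4, 15/2); (4, -2) → (2, -3)

image vertices: (-1/2, 3), (3/4, 15/2), (2, -3)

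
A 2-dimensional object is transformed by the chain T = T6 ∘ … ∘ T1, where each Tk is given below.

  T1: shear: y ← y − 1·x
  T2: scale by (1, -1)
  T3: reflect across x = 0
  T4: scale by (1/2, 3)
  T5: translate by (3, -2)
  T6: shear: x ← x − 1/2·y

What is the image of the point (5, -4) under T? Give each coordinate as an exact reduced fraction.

T1 shear: y ← y − 1·x: (5, -4) → (5, -9)
T2 scale by (1, -1): (5, -9) → (5, 9)
T3 reflect across x = 0: (5, 9) → (-5, 9)
T4 scale by (1/2, 3): (-5, 9) → (-5/2, 27)
T5 translate by (3, -2): (-5/2, 27) → (1/2, 25)
T6 shear: x ← x − 1/2·y: (1/2, 25) → (-12, 25)

T(p) = (-12, 25)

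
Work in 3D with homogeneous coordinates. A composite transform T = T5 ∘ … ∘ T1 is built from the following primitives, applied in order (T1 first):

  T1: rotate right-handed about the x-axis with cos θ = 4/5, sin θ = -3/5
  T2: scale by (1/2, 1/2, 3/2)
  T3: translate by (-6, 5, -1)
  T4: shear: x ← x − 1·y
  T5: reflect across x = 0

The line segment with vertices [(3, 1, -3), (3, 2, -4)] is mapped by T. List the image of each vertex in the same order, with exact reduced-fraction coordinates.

image vertices: (9, 9/2, -11/2), (91/10, 23/5, -38/5)

T1 rotate right-handed about the x-axis with cos θ = 4/5, sin θ = -3/5: (3, 1, -3) → (3, -1, -3); (3, 2, -4) → (3, -4/5, -22/5)
T2 scale by (1/2, 1/2, 3/2): (3, -1, -3) → (3/2, -1/2, -9/2); (3, -4/5, -22/5) → (3/2, -2/5, -33/5)
T3 translate by (-6, 5, -1): (3/2, -1/2, -9/2) → (-9/2, 9/2, -11/2); (3/2, -2/5, -33/5) → (-9/2, 23/5, -38/5)
T4 shear: x ← x − 1·y: (-9/2, 9/2, -11/2) → (-9, 9/2, -11/2); (-9/2, 23/5, -38/5) → (-91/10, 23/5, -38/5)
T5 reflect across x = 0: (-9, 9/2, -11/2) → (9, 9/2, -11/2); (-91/10, 23/5, -38/5) → (91/10, 23/5, -38/5)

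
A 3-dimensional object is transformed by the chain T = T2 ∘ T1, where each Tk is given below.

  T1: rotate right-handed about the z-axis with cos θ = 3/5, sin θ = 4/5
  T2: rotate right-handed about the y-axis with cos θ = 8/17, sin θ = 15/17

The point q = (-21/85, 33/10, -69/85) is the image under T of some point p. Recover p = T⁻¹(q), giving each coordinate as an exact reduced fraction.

p = (3, 3/2, -3/5)

T1 = [3/5 -4/5 0 0; 4/5 3/5 0 0; 0 0 1 0; 0 0 0 1]
T2·T1 = [24/85 -32/85 15/17 0; 4/5 3/5 0 0; -9/17 12/17 8/17 0; 0 0 0 1]
det M = 1; M⁻¹ = [24/85 4/5 -9/17 0; -32/85 3/5 12/17 0; 15/17 0 8/17 0; 0 0 0 1]
M⁻¹ · (-21/85, 33/10, -69/85)ᵀ = (3, 3/2, -3/5)ᵀ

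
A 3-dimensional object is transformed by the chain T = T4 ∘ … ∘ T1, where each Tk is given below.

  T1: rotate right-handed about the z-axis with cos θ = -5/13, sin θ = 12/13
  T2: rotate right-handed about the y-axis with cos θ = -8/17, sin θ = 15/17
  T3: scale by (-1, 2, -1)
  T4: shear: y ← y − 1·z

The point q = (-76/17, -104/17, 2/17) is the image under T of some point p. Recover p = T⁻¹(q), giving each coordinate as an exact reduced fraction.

p = (-2, 3, 4)

T1 = [-5/13 -12/13 0 0; 12/13 -5/13 0 0; 0 0 1 0; 0 0 0 1]
T2·T1 = [40/221 96/221 15/17 0; 12/13 -5/13 0 0; 75/221 180/221 -8/17 0; 0 0 0 1]
T3·…·T1 = [-40/221 -96/221 -15/17 0; 24/13 -10/13 0 0; -75/221 -180/221 8/17 0; 0 0 0 1]
T4·…·T1 = [-40/221 -96/221 -15/17 0; 483/221 10/221 -8/17 0; -75/221 -180/221 8/17 0; 0 0 0 1]
det M = 2; M⁻¹ = [-40/221 6/13 27/221 0; -96/221 -5/26 -445/442 0; -15/17 0 8/17 0; 0 0 0 1]
M⁻¹ · (-76/17, -104/17, 2/17)ᵀ = (-2, 3, 4)ᵀ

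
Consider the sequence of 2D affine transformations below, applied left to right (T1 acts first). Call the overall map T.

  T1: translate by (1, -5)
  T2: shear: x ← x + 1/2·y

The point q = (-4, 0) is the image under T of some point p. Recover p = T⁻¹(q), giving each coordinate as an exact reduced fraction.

T1 = [1 0 1; 0 1 -5; 0 0 1]
T2·T1 = [1 1/2 -3/2; 0 1 -5; 0 0 1]
det M = 1; M⁻¹ = [1 -1/2 -1; 0 1 5; 0 0 1]
M⁻¹ · (-4, 0)ᵀ = (-5, 5)ᵀ

p = (-5, 5)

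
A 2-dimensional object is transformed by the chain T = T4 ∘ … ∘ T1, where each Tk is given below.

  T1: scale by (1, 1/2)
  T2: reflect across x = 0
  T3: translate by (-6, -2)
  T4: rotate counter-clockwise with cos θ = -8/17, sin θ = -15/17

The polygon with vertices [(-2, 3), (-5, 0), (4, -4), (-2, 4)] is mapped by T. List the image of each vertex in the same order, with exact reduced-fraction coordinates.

image vertices: (49/34, 64/17), (-22/17, 31/17), (20/17, 182/17), (32/17, 60/17)

T1 scale by (1, 1/2): (-2, 3) → (-2, 3/2); (-5, 0) → (-5, 0); (4, -4) → (4, -2); (-2, 4) → (-2, 2)
T2 reflect across x = 0: (-2, 3/2) → (2, 3/2); (-5, 0) → (5, 0); (4, -2) → (-4, -2); (-2, 2) → (2, 2)
T3 translate by (-6, -2): (2, 3/2) → (-4, -1/2); (5, 0) → (-1, -2); (-4, -2) → (-10, -4); (2, 2) → (-4, 0)
T4 rotate counter-clockwise with cos θ = -8/17, sin θ = -15/17: (-4, -1/2) → (49/34, 64/17); (-1, -2) → (-22/17, 31/17); (-10, -4) → (20/17, 182/17); (-4, 0) → (32/17, 60/17)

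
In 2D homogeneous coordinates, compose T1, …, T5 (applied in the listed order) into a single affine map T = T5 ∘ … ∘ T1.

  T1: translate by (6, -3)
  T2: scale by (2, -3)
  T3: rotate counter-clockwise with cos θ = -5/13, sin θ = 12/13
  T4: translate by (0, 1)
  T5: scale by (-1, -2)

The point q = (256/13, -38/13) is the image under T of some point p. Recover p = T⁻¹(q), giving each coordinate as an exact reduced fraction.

p = (-2, -3)

T1 = [1 0 6; 0 1 -3; 0 0 1]
T2·T1 = [2 0 12; 0 -3 9; 0 0 1]
T3·…·T1 = [-10/13 36/13 -168/13; 24/13 15/13 99/13; 0 0 1]
T4·…·T1 = [-10/13 36/13 -168/13; 24/13 15/13 112/13; 0 0 1]
T5·…·T1 = [10/13 -36/13 168/13; -48/13 -30/13 -224/13; 0 0 1]
det M = -12; M⁻¹ = [5/26 -3/13 -84/13; -4/13 -5/78 112/39; 0 0 1]
M⁻¹ · (256/13, -38/13)ᵀ = (-2, -3)ᵀ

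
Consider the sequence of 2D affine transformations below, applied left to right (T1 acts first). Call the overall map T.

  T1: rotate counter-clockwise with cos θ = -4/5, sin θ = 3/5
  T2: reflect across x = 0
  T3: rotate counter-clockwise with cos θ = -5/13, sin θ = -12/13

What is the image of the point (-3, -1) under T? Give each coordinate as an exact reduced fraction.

T1 rotate counter-clockwise with cos θ = -4/5, sin θ = 3/5: (-3, -1) → (3, -1)
T2 reflect across x = 0: (3, -1) → (-3, -1)
T3 rotate counter-clockwise with cos θ = -5/13, sin θ = -12/13: (-3, -1) → (3/13, 41/13)

T(p) = (3/13, 41/13)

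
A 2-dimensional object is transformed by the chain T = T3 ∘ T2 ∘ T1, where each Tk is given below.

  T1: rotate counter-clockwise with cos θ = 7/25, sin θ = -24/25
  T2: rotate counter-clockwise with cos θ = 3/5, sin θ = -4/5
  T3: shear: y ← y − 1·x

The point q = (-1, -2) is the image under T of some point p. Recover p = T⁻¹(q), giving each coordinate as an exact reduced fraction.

T1 = [7/25 24/25 0; -24/25 7/25 0; 0 0 1]
T2·T1 = [-3/5 4/5 0; -4/5 -3/5 0; 0 0 1]
T3·…·T1 = [-3/5 4/5 0; -1/5 -7/5 0; 0 0 1]
det M = 1; M⁻¹ = [-7/5 -4/5 0; 1/5 -3/5 0; 0 0 1]
M⁻¹ · (-1, -2)ᵀ = (3, 1)ᵀ

p = (3, 1)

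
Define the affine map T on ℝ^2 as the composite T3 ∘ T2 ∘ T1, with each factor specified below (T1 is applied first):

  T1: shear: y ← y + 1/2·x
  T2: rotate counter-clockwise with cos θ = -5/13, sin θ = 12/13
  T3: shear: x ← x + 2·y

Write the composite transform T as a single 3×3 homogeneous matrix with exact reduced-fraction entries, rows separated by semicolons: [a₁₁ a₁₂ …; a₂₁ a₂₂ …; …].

T1 = [1 0 0; 1/2 1 0; 0 0 1]
T2·T1 = [-11/13 -12/13 0; 19/26 -5/13 0; 0 0 1]
T3·…·T1 = [8/13 -22/13 0; 19/26 -5/13 0; 0 0 1]

T = [8/13 -22/13 0; 19/26 -5/13 0; 0 0 1]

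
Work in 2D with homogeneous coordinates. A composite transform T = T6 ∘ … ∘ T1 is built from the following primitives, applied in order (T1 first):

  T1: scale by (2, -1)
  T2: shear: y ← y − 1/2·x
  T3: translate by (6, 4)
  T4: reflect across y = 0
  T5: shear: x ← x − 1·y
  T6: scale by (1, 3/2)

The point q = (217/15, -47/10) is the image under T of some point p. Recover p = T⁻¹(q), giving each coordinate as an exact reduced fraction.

T1 = [2 0 0; 0 -1 0; 0 0 1]
T2·T1 = [2 0 0; -1 -1 0; 0 0 1]
T3·…·T1 = [2 0 6; -1 -1 4; 0 0 1]
T4·…·T1 = [2 0 6; 1 1 -4; 0 0 1]
T5·…·T1 = [1 -1 10; 1 1 -4; 0 0 1]
T6·…·T1 = [1 -1 10; 3/2 3/2 -6; 0 0 1]
det M = 3; M⁻¹ = [1/2 1/3 -3; -1/2 1/3 7; 0 0 1]
M⁻¹ · (217/15, -47/10)ᵀ = (8/3, -9/5)ᵀ

p = (8/3, -9/5)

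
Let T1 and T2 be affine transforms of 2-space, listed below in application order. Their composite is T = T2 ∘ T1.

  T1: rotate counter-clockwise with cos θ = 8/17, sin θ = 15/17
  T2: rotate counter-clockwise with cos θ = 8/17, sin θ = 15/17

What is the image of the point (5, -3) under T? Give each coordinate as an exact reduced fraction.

T1 rotate counter-clockwise with cos θ = 8/17, sin θ = 15/17: (5, -3) → (5, 3)
T2 rotate counter-clockwise with cos θ = 8/17, sin θ = 15/17: (5, 3) → (-5/17, 99/17)

T(p) = (-5/17, 99/17)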